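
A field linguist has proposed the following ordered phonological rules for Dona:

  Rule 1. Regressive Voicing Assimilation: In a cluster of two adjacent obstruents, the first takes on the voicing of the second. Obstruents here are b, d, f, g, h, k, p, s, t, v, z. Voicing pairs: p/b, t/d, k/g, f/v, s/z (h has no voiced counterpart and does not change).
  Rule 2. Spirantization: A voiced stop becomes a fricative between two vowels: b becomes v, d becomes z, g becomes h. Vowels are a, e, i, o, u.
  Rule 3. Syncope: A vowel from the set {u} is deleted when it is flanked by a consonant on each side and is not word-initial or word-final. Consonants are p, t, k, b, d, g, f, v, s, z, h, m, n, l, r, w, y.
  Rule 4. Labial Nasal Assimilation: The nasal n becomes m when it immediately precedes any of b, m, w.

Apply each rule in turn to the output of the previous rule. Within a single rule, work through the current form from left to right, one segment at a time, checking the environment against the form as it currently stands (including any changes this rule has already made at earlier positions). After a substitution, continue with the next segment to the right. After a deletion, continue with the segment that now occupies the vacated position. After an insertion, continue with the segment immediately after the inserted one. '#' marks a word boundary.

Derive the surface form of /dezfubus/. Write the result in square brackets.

[desfvs]

Rule 1 Regressive Voicing Assimilation: [dezfubus] → [desfubus]
Rule 2 Spirantization: [desfubus] → [desfuvus]
Rule 3 Syncope: [desfuvus] → [desfvs]
Rule 4 Labial Nasal Assimilation: no change — [desfvs]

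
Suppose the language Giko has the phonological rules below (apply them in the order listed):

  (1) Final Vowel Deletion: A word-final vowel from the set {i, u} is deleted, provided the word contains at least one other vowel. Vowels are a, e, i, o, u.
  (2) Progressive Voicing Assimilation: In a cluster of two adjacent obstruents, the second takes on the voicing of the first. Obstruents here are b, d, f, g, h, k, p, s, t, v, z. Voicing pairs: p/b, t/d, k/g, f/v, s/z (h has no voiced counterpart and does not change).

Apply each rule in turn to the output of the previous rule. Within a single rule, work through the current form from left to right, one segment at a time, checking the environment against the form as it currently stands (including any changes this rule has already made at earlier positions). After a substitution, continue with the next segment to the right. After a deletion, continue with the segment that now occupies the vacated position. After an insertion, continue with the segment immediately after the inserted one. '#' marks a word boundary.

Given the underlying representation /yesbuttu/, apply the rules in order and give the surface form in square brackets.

[yesputt]

(1) Final Vowel Deletion: [yesbuttu] → [yesbutt]
(2) Progressive Voicing Assimilation: [yesbutt] → [yesputt]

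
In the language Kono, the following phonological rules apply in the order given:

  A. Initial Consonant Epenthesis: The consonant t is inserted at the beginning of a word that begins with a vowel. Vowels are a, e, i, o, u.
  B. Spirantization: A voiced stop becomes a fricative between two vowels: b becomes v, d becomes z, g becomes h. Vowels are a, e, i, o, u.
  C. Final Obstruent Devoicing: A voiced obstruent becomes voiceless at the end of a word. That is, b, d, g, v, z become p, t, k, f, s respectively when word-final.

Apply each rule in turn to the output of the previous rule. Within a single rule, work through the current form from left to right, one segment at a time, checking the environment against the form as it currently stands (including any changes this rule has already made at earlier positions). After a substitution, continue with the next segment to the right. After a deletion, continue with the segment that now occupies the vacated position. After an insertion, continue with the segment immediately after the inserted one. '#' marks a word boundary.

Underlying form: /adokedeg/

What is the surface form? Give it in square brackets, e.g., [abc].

[tazokezek]

A Initial Consonant Epenthesis: [adokedeg] → [tadokedeg]
B Spirantization: [tadokedeg] → [tazokezeg]
C Final Obstruent Devoicing: [tazokezeg] → [tazokezek]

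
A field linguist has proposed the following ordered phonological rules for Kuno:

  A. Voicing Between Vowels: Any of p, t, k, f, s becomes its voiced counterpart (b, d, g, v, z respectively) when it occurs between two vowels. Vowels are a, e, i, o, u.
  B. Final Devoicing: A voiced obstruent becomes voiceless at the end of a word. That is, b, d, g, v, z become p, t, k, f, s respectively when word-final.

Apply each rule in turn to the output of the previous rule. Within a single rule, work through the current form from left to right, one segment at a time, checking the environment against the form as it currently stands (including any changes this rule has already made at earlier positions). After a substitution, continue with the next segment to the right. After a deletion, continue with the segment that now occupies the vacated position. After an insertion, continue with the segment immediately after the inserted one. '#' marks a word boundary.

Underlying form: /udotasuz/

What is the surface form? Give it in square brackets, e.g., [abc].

[udodazus]

A Voicing Between Vowels: [udotasuz] → [udodazuz]
B Final Devoicing: [udodazuz] → [udodazus]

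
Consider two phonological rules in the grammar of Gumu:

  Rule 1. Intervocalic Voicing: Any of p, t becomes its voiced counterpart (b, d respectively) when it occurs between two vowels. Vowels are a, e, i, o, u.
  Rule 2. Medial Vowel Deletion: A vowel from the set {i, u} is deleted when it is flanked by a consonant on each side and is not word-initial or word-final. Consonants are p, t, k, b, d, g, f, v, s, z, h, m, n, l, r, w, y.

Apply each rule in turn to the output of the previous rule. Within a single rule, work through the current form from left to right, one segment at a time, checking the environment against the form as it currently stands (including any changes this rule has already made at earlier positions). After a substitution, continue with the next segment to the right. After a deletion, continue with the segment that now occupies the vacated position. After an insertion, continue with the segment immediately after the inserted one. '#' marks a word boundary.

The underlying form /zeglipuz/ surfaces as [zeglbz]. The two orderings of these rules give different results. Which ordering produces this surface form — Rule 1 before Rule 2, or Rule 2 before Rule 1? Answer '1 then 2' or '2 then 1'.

Order 1 then 2:
  1 Intervocalic Voicing: [zeglipuz] → [zeglibuz]
  2 Medial Vowel Deletion: [zeglibuz] → [zeglbz]
  result: [zeglbz]
Order 2 then 1:
  2 Medial Vowel Deletion: [zeglipuz] → [zeglpz]
  1 Intervocalic Voicing: no change — [zeglpz]
  result: [zeglpz]

1 then 2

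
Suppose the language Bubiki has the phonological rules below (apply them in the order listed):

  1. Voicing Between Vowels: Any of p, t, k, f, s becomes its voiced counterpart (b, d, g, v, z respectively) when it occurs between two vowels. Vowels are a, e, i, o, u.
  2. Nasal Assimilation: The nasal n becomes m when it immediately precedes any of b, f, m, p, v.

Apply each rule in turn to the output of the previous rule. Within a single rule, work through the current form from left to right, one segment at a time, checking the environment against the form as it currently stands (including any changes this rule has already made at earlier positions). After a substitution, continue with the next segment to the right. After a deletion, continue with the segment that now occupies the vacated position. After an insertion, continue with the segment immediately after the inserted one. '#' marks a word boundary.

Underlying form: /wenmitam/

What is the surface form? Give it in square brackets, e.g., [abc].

[wemmidam]

1 Voicing Between Vowels: [wenmitam] → [wenmidam]
2 Nasal Assimilation: [wenmidam] → [wemmidam]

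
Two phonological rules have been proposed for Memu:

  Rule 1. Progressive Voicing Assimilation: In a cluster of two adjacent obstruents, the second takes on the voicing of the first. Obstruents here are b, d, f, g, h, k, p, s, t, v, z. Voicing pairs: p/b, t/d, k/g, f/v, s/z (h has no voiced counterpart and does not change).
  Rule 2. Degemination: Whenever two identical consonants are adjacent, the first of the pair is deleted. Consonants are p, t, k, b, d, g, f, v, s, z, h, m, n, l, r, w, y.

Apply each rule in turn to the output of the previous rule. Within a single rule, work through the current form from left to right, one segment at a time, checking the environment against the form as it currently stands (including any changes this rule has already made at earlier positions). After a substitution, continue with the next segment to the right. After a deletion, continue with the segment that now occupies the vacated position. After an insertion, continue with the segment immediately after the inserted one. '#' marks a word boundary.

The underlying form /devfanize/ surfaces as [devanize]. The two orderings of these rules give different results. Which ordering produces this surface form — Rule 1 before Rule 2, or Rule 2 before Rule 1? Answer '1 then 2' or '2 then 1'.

1 then 2

Order 1 then 2:
  1 Progressive Voicing Assimilation: [devfanize] → [devvanize]
  2 Degemination: [devvanize] → [devanize]
  result: [devanize]
Order 2 then 1:
  2 Degemination: no change — [devfanize]
  1 Progressive Voicing Assimilation: [devfanize] → [devvanize]
  result: [devvanize]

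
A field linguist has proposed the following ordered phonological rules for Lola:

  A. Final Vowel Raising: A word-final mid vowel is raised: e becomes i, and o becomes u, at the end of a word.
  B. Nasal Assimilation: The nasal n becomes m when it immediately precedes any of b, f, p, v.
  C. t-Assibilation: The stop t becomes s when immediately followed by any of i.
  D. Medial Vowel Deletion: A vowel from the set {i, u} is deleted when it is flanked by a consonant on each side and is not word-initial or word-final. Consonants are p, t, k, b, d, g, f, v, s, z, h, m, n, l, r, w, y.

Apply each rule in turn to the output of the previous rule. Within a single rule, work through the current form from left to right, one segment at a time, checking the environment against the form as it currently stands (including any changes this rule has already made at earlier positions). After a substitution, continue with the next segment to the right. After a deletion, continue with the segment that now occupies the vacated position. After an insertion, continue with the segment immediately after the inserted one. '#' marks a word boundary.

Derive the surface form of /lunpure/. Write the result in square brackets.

A Final Vowel Raising: [lunpure] → [lunpuri]
B Nasal Assimilation: [lunpuri] → [lumpuri]
C t-Assibilation: no change — [lumpuri]
D Medial Vowel Deletion: [lumpuri] → [lmpri]

[lmpri]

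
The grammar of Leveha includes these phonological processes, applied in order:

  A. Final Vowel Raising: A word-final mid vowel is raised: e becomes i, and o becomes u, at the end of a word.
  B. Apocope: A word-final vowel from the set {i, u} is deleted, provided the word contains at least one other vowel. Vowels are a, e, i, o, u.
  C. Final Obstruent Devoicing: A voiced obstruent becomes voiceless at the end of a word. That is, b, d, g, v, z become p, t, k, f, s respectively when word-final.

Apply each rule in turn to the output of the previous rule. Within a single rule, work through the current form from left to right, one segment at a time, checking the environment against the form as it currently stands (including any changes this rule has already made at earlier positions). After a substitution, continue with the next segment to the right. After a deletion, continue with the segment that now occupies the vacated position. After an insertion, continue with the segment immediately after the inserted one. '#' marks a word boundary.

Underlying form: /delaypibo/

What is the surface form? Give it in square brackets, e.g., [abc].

[delaypip]

A Final Vowel Raising: [delaypibo] → [delaypibu]
B Apocope: [delaypibu] → [delaypib]
C Final Obstruent Devoicing: [delaypib] → [delaypip]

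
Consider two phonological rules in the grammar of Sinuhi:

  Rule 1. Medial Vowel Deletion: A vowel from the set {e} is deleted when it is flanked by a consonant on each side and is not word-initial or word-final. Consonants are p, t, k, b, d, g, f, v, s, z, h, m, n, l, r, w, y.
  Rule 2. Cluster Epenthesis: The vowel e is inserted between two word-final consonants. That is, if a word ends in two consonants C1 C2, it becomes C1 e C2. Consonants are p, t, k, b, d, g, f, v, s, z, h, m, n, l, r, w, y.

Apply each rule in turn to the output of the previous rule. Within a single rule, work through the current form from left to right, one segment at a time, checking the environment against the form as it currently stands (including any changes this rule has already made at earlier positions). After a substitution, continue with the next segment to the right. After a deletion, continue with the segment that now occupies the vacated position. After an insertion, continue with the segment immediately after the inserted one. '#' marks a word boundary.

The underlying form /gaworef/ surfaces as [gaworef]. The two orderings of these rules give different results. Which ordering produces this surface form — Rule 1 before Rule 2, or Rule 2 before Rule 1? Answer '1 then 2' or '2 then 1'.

1 then 2

Order 1 then 2:
  1 Medial Vowel Deletion: [gaworef] → [gaworf]
  2 Cluster Epenthesis: [gaworf] → [gaworef]
  result: [gaworef]
Order 2 then 1:
  2 Cluster Epenthesis: no change — [gaworef]
  1 Medial Vowel Deletion: [gaworef] → [gaworf]
  result: [gaworf]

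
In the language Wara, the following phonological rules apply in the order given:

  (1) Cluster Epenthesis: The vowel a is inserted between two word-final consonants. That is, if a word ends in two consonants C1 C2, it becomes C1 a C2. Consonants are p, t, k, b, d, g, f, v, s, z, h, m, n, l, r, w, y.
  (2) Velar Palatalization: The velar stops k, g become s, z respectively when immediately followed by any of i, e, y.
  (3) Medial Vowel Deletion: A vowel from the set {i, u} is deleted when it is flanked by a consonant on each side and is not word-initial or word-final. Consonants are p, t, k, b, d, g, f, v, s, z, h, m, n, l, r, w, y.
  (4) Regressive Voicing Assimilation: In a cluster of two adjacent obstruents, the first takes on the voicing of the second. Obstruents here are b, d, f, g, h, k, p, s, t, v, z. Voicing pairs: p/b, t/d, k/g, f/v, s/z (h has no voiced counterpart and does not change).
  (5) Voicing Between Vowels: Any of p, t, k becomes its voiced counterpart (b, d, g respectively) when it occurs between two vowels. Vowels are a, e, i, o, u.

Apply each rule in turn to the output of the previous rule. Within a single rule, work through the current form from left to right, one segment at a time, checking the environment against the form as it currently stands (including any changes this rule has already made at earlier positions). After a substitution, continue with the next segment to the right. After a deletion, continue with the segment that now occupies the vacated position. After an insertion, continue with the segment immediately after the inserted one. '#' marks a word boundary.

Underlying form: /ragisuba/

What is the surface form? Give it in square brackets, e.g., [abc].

(1) Cluster Epenthesis: no change — [ragisuba]
(2) Velar Palatalization: [ragisuba] → [razisuba]
(3) Medial Vowel Deletion: [razisuba] → [razsba]
(4) Regressive Voicing Assimilation: [razsba] → [raszba]
(5) Voicing Between Vowels: no change — [raszba]

[raszba]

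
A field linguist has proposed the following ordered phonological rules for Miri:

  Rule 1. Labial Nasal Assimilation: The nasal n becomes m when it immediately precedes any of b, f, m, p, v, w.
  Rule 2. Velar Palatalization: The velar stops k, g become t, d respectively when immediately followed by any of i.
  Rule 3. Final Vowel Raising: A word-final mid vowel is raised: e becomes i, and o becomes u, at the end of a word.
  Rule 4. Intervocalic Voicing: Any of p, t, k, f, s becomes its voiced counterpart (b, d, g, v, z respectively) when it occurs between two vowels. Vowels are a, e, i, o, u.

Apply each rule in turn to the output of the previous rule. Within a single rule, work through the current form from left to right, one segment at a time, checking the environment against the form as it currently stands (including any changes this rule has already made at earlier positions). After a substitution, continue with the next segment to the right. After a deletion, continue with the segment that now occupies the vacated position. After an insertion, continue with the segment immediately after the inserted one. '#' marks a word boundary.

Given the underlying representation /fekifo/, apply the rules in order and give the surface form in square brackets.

Rule 1 Labial Nasal Assimilation: no change — [fekifo]
Rule 2 Velar Palatalization: [fekifo] → [fetifo]
Rule 3 Final Vowel Raising: [fetifo] → [fetifu]
Rule 4 Intervocalic Voicing: [fetifu] → [fedivu]

[fedivu]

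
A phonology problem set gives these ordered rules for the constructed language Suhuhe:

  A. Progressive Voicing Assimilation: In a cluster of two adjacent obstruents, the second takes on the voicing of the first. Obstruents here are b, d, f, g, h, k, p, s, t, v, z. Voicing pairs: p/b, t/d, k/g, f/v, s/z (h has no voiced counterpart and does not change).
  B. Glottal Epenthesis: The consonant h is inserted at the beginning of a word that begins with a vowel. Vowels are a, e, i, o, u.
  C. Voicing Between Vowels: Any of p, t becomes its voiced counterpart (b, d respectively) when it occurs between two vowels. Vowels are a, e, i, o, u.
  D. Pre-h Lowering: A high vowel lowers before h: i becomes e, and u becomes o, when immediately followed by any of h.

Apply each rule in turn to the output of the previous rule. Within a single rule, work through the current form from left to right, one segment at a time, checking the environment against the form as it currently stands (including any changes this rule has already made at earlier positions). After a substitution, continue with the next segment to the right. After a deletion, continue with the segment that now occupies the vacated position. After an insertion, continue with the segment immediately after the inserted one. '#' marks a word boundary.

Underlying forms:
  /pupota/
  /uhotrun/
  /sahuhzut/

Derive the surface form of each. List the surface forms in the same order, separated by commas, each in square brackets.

[puboda], [hohotrun], [sahohsut]

/pupota/:
  A Progressive Voicing Assimilation: no change — [pupota]
  B Glottal Epenthesis: no change — [pupota]
  C Voicing Between Vowels: [pupota] → [puboda]
  D Pre-h Lowering: no change — [puboda]
/uhotrun/:
  A Progressive Voicing Assimilation: no change — [uhotrun]
  B Glottal Epenthesis: [uhotrun] → [huhotrun]
  C Voicing Between Vowels: no change — [huhotrun]
  D Pre-h Lowering: [huhotrun] → [hohotrun]
/sahuhzut/:
  A Progressive Voicing Assimilation: [sahuhzut] → [sahuhsut]
  B Glottal Epenthesis: no change — [sahuhsut]
  C Voicing Between Vowels: no change — [sahuhsut]
  D Pre-h Lowering: [sahuhsut] → [sahohsut]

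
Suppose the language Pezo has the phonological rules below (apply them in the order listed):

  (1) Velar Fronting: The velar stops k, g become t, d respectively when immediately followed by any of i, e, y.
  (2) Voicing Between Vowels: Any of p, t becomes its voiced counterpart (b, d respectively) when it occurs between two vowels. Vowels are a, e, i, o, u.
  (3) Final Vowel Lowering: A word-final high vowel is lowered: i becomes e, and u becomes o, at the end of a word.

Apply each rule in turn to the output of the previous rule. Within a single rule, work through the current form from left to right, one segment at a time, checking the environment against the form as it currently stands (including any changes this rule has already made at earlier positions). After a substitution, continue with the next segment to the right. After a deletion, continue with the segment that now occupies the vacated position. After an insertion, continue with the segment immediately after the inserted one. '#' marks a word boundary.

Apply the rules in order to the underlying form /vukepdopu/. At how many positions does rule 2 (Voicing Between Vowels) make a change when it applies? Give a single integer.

(1) Velar Fronting: [vukepdopu] → [vutepdopu]
(2) Voicing Between Vowels: [vutepdopu] → [vudepdobu]
(3) Final Vowel Lowering: [vudepdobu] → [vudepdobo]
Rule 2 changed 2 position(s).

2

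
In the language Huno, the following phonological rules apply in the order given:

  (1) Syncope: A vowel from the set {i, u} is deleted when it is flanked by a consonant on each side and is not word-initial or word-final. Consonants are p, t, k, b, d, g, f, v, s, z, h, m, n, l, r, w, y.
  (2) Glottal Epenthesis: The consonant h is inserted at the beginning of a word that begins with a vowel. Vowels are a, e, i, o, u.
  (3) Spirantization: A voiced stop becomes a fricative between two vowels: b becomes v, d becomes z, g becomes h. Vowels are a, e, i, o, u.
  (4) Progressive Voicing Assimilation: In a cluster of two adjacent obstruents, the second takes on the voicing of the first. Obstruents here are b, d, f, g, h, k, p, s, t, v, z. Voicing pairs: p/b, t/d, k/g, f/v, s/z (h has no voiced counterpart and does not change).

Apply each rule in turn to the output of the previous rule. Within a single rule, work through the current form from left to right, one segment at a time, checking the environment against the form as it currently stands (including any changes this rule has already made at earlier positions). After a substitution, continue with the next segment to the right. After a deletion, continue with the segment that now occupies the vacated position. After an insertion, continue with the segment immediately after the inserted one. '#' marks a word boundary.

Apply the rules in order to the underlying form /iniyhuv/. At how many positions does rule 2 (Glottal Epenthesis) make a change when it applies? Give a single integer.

1

(1) Syncope: [iniyhuv] → [inyhv]
(2) Glottal Epenthesis: [inyhv] → [hinyhv]
(3) Spirantization: no change — [hinyhv]
(4) Progressive Voicing Assimilation: [hinyhv] → [hinyhf]
Rule 2 changed 1 position(s).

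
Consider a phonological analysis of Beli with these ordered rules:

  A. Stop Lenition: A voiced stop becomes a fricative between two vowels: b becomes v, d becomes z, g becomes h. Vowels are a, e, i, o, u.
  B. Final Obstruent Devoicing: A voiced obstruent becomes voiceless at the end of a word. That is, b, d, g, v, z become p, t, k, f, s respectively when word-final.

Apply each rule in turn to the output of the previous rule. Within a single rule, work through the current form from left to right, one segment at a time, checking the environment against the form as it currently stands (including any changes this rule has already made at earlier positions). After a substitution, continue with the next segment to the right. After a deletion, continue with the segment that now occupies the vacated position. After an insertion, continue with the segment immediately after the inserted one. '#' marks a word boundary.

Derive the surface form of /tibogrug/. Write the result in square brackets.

[tivogruk]

A Stop Lenition: [tibogrug] → [tivogrug]
B Final Obstruent Devoicing: [tivogrug] → [tivogruk]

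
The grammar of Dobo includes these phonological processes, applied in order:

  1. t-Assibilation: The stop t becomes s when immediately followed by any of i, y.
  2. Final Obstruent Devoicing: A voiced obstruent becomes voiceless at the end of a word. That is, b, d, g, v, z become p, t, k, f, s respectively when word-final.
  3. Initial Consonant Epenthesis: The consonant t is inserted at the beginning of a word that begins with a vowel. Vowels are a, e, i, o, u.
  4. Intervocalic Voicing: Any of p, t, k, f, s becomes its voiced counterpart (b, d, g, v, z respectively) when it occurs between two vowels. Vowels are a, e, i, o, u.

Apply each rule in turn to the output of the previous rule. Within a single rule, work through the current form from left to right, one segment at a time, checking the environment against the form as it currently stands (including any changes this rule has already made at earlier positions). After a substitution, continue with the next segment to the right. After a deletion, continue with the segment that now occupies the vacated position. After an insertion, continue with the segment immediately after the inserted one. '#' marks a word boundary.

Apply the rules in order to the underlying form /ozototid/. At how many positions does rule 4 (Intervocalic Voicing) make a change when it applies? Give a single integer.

1 t-Assibilation: [ozototid] → [ozotosid]
2 Final Obstruent Devoicing: [ozotosid] → [ozotosit]
3 Initial Consonant Epenthesis: [ozotosit] → [tozotosit]
4 Intervocalic Voicing: [tozotosit] → [tozodozit]
Rule 4 changed 2 position(s).

2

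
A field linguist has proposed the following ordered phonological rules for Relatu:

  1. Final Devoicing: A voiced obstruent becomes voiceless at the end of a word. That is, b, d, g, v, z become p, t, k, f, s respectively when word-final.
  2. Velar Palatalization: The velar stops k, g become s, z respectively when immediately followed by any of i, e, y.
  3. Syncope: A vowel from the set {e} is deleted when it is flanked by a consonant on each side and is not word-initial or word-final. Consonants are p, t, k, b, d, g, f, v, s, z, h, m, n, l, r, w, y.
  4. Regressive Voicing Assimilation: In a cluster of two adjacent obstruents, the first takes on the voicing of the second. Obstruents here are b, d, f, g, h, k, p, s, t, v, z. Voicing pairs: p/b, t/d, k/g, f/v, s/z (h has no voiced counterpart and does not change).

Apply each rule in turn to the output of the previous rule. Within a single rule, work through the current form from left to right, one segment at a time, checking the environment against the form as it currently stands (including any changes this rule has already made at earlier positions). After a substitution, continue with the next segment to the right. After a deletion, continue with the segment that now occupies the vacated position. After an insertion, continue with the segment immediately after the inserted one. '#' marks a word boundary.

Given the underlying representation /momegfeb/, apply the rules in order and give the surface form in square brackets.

1 Final Devoicing: [momegfeb] → [momegfep]
2 Velar Palatalization: no change — [momegfep]
3 Syncope: [momegfep] → [momgfp]
4 Regressive Voicing Assimilation: [momgfp] → [momkfp]

[momkfp]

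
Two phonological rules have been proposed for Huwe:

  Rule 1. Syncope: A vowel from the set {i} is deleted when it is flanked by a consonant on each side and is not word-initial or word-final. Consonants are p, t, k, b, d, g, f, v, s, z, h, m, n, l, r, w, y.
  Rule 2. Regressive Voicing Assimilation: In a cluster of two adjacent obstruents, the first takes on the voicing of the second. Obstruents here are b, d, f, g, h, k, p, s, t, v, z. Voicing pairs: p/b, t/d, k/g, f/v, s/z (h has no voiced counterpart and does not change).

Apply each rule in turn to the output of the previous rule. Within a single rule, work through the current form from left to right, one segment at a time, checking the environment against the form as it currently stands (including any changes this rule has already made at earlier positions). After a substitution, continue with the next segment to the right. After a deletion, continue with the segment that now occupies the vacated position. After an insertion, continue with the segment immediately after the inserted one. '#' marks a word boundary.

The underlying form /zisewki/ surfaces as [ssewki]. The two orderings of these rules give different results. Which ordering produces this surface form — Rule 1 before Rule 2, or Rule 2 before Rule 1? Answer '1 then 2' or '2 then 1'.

1 then 2

Order 1 then 2:
  1 Syncope: [zisewki] → [zsewki]
  2 Regressive Voicing Assimilation: [zsewki] → [ssewki]
  result: [ssewki]
Order 2 then 1:
  2 Regressive Voicing Assimilation: no change — [zisewki]
  1 Syncope: [zisewki] → [zsewki]
  result: [zsewki]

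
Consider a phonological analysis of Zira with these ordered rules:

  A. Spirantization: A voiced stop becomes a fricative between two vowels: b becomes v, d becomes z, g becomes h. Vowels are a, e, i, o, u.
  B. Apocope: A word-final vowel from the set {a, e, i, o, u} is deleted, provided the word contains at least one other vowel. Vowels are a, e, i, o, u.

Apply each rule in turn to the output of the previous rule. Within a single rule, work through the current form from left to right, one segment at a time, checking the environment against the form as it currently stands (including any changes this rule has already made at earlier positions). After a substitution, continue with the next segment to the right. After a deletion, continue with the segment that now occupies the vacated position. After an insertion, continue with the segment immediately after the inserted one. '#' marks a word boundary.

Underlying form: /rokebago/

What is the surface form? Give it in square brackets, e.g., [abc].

[rokevah]

A Spirantization: [rokebago] → [rokevaho]
B Apocope: [rokevaho] → [rokevah]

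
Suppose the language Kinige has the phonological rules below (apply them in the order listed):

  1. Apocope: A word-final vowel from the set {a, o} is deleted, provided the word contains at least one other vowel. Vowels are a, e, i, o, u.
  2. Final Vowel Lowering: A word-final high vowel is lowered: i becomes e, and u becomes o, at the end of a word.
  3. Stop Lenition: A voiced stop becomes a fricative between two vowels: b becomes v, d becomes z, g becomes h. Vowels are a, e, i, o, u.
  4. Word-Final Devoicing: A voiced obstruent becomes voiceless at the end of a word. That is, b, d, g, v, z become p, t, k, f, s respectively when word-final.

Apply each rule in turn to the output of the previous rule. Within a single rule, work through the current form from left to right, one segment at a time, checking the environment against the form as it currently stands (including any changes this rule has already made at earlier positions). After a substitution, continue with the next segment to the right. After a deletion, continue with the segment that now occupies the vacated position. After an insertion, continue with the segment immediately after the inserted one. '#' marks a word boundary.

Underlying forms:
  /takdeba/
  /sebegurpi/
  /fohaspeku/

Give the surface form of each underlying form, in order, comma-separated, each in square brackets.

[takdep], [sevehurpe], [fohaspeko]

/takdeba/:
  1 Apocope: [takdeba] → [takdeb]
  2 Final Vowel Lowering: no change — [takdeb]
  3 Stop Lenition: no change — [takdeb]
  4 Word-Final Devoicing: [takdeb] → [takdep]
/sebegurpi/:
  1 Apocope: no change — [sebegurpi]
  2 Final Vowel Lowering: [sebegurpi] → [sebegurpe]
  3 Stop Lenition: [sebegurpe] → [sevehurpe]
  4 Word-Final Devoicing: no change — [sevehurpe]
/fohaspeku/:
  1 Apocope: no change — [fohaspeku]
  2 Final Vowel Lowering: [fohaspeku] → [fohaspeko]
  3 Stop Lenition: no change — [fohaspeko]
  4 Word-Final Devoicing: no change — [fohaspeko]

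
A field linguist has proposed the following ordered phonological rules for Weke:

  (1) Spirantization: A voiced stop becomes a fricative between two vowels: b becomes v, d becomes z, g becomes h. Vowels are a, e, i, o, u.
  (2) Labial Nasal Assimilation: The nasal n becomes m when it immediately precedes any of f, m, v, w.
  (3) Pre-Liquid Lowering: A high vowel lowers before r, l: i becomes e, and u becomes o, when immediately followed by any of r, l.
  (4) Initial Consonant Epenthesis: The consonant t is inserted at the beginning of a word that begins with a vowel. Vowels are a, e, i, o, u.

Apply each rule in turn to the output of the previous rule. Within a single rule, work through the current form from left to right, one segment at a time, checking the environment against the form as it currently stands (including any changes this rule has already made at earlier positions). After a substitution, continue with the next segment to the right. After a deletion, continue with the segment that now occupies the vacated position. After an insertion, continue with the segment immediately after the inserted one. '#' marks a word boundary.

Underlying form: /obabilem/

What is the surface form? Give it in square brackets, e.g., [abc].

[tovavelem]

(1) Spirantization: [obabilem] → [ovavilem]
(2) Labial Nasal Assimilation: no change — [ovavilem]
(3) Pre-Liquid Lowering: [ovavilem] → [ovavelem]
(4) Initial Consonant Epenthesis: [ovavelem] → [tovavelem]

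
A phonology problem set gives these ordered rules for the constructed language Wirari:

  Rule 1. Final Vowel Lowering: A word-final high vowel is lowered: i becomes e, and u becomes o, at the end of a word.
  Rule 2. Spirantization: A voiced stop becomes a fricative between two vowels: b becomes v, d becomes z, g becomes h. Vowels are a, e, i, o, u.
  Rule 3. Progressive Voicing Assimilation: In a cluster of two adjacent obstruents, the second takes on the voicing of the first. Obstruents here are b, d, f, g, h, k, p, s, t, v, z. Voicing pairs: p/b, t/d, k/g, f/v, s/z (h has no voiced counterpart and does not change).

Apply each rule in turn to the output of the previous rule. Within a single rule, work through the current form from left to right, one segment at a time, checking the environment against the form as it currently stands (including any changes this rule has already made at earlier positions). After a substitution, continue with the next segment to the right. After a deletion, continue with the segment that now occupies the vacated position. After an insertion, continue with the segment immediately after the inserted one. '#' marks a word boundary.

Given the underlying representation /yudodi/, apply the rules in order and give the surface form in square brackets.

[yuzoze]

Rule 1 Final Vowel Lowering: [yudodi] → [yudode]
Rule 2 Spirantization: [yudode] → [yuzoze]
Rule 3 Progressive Voicing Assimilation: no change — [yuzoze]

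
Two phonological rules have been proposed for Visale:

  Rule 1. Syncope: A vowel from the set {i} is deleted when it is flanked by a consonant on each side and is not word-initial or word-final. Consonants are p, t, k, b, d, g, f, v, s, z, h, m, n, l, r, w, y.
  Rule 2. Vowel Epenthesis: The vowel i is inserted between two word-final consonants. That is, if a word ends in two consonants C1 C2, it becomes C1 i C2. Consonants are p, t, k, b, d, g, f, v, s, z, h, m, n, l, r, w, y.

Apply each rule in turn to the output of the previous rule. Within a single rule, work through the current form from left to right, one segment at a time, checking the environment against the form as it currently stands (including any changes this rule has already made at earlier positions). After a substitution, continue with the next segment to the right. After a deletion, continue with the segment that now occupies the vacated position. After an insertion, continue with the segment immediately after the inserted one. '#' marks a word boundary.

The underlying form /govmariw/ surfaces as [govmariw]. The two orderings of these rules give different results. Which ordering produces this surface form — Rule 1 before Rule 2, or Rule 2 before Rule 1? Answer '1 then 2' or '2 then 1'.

Order 1 then 2:
  1 Syncope: [govmariw] → [govmarw]
  2 Vowel Epenthesis: [govmarw] → [govmariw]
  result: [govmariw]
Order 2 then 1:
  2 Vowel Epenthesis: no change — [govmariw]
  1 Syncope: [govmariw] → [govmarw]
  result: [govmarw]

1 then 2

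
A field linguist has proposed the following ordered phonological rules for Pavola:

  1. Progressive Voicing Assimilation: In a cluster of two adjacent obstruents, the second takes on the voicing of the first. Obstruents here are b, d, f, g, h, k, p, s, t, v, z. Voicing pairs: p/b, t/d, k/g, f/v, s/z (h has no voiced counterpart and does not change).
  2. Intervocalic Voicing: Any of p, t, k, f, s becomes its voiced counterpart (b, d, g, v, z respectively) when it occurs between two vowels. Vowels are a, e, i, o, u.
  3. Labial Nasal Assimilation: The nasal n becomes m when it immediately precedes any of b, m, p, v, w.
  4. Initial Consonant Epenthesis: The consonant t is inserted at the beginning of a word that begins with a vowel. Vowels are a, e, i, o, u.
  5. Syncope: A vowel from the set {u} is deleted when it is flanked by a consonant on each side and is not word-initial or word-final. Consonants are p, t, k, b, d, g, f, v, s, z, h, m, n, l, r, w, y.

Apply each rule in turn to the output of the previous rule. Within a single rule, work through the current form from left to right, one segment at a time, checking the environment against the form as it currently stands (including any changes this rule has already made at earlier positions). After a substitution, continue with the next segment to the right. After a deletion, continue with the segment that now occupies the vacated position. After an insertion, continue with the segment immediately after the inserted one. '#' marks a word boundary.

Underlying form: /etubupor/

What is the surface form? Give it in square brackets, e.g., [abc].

1 Progressive Voicing Assimilation: no change — [etubupor]
2 Intervocalic Voicing: [etubupor] → [edububor]
3 Labial Nasal Assimilation: no change — [edububor]
4 Initial Consonant Epenthesis: [edububor] → [tedububor]
5 Syncope: [tedububor] → [tedbbor]

[tedbbor]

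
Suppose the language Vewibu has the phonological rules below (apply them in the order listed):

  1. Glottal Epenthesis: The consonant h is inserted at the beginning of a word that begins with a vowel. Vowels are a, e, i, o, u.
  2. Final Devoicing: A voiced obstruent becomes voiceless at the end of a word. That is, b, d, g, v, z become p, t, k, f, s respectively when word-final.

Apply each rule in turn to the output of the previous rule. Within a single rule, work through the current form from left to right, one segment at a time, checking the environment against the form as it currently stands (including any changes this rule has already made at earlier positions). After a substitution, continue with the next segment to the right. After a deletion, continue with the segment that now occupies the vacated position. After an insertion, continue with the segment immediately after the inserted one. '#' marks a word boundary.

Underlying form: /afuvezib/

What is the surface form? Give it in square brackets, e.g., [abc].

1 Glottal Epenthesis: [afuvezib] → [hafuvezib]
2 Final Devoicing: [hafuvezib] → [hafuvezip]

[hafuvezip]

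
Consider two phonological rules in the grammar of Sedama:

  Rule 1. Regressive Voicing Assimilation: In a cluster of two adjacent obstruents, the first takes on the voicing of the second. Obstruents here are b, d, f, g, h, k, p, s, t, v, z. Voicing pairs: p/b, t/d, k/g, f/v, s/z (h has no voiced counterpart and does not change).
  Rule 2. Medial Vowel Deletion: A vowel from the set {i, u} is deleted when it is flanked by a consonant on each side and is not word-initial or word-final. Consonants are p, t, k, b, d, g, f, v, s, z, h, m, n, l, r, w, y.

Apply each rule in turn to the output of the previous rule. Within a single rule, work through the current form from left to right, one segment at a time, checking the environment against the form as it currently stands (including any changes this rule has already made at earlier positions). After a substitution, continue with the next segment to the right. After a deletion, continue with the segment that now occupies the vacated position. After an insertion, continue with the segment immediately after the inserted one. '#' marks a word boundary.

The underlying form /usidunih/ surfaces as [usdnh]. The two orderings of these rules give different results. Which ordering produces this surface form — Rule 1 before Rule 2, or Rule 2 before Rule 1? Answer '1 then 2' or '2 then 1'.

Order 1 then 2:
  1 Regressive Voicing Assimilation: no change — [usidunih]
  2 Medial Vowel Deletion: [usidunih] → [usdnh]
  result: [usdnh]
Order 2 then 1:
  2 Medial Vowel Deletion: [usidunih] → [usdnh]
  1 Regressive Voicing Assimilation: [usdnh] → [uzdnh]
  result: [uzdnh]

1 then 2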